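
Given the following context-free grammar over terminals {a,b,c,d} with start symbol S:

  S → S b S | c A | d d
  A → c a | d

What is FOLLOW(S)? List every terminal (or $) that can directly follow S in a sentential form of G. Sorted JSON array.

Compute FIRST by fixpoint:
iter 1:
  A via A→c a: +{c}
  A via A→d: +{d}
  S via S→c A: +{c}
  S via S→d d: +{d}
  FIRST(S)={c,d}  FIRST(A)={c,d}
iter 2: — fixpoint
  FIRST(S)={c,d}  FIRST(A)={c,d}

FOLLOW iteration:
FOLLOW(S) := {$}
round 1:
  S→S b S: FOLLOW(S) ⊇ FIRST(b) = {b}; new: +{b}
  S→c A: FOLLOW(A) ⊇ FOLLOW(S) ⊇ {$,b}; new: +{$,b}
  FOLLOW[S]={$,b}  FOLLOW[A]={$,b}
round 2: (no change)
  FOLLOW[S]={$,b}  FOLLOW[A]={$,b}

FOLLOW(S) = ["$", "b"]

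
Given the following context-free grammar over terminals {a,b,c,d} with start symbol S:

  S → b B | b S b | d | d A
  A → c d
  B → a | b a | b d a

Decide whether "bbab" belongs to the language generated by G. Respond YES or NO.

CNF form of G:
  S -> T1 A | T2 B | T2 X5 | d
  A -> T0 T1
  B -> T2 T3 | T2 X4 | a
  T0 -> c
  T1 -> d
  T2 -> b
  T3 -> a
  X4 -> T1 T3
  X5 -> S T2

Fill CYK table bottom-up:
  T[0,0] 'b' = {T2}  orig:{}
  T[1,1] 'b' = {T2}  orig:{}
  T[2,2] 'a' = {B,T3}  orig:{B}
  T[3,3] 'b' = {T2}  orig:{}
  T[0,1] 'bb' = ∅
  T[1,2] 'ba' = {B,S}
  T[2,3] 'ab' = ∅
  T[0,2] 'bba' = {S}
  T[1,3] 'bab' = {X5}  orig:{}
  T[0,3] 'bbab' = {S,X5}  orig:{S}

S ∈ T[0,3] ⇒ YES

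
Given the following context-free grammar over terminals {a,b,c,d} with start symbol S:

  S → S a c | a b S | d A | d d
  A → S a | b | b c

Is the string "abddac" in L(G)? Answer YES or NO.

CNF form of G:
  S -> S X4 | T0 X5 | T3 A | T3 T3
  A -> S T0 | T1 T2 | b
  T0 -> a
  T1 -> b
  T2 -> c
  T3 -> d
  X4 -> T0 T2
  X5 -> T1 S

CYK fill:
  cell(0,0) a: {T0}  orig:{}
  cell(1,1) b: {A,T1}  orig:{A}
  cell(2,2) d: {T3}  orig:{}
  cell(3,3) d: {T3}  orig:{}
  cell(4,4) a: {T0}  orig:{}
  cell(5,5) c: {T2}  orig:{}
  cell(0,1) ab: ∅
  cell(1,2) bd: ∅
  cell(2,3) dd: {S}
  cell(3,4) da: ∅
  cell(4,5) ac: {X4}  orig:{}
  cell(0,2) abd: ∅
  cell(1,3) bdd: {X5}  orig:{}
  cell(2,4) dda: {A}
  cell(3,5) dac: ∅
  cell(0,3) abdd: {S}
  cell(1,4) bdda: ∅
  cell(2,5) ddac: {S}
  cell(0,4) abdda: {A}
  cell(1,5) bddac: {X5}  orig:{}
  cell(0,5) abddac: {S}

S ∈ T[0,5] ⇒ YES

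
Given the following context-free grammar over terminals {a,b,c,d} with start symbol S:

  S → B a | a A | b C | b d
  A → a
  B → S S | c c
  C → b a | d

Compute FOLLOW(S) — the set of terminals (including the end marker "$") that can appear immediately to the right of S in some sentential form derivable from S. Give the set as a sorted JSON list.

FIRST iteration:
pass 1:
  A via A→a: +{a}
  B via B→c c: +{c}
  C via C→b a: +{b}
  C via C→d: +{d}
  S via S→B a: +{c}
  S via S→a A: +{a}
  S via S→b C: +{b}
  S: {a,b,c}  A: {a}  B: {c}  C: {b,d}
pass 2:
  B via B→S S: +{a,b}
  S: {a,b,c}  A: {a}  B: {a,b,c}  C: {b,d}
pass 3: (stable)
  S: {a,b,c}  A: {a}  B: {a,b,c}  C: {b,d}

FOLLOW sets:
seed FOLLOW(S) with $
round 1:
  B→S S: FOLLOW(S) ⊇ FIRST(S) = {a,b,c}; new: +{a,b,c}
  S→B a: FOLLOW(B) ⊇ FIRST(a) = {a}; new: +{a}
  S→a A: FOLLOW(A) ⊇ FOLLOW(S) ⊇ {$,a,b,c}; new: +{$,a,b,c}
  S→b C: FOLLOW(C) ⊇ FOLLOW(S) ⊇ {$,a,b,c}; new: +{$,a,b,c}
  FOLLOW(S)={$,a,b,c}  FOLLOW(A)={$,a,b,c}  FOLLOW(B)={a}  FOLLOW(C)={$,a,b,c}
round 2: — fixpoint
  FOLLOW(S)={$,a,b,c}  FOLLOW(A)={$,a,b,c}  FOLLOW(B)={a}  FOLLOW(C)={$,a,b,c}

FOLLOW(S) = ["$", "a", "b", "c"]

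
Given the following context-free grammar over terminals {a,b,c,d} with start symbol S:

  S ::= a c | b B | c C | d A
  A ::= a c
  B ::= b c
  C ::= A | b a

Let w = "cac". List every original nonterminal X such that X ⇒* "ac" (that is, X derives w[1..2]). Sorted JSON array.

CNF form of G:
  S -> T0 T1 | T1 C | T2 B | T3 A
  A -> T0 T1
  B -> T2 T1
  C -> T0 T1 | T2 T0
  T0 -> a
  T1 -> c
  T2 -> b
  T3 -> d

CYK fill, restricted to cells inside w[1..2]:
  cell(1,1) a: {T0}  orig:{}
  cell(2,2) c: {T1}  orig:{}
  cell(1,2) ac: {A,C,S}

Original NTs in T[1,2] deriving "ac": ["A", "C", "S"]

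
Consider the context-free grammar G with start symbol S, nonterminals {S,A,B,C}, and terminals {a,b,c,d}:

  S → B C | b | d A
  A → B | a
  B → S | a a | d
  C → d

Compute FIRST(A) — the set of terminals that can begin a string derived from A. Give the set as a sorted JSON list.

FIRST iteration:
round 1:
  A via A→a: +{a}
  B via B→a a: +{a}
  B via B→d: +{d}
  C via C→d: +{d}
  S via S→B C: +{a,d}
  S via S→b: +{b}
  FIRST(S)={a,b,d}  FIRST(A)={a}  FIRST(B)={a,d}  FIRST(C)={d}
round 2:
  A via A→B: +{d}
  B via B→S: +{b}
  FIRST(S)={a,b,d}  FIRST(A)={a,d}  FIRST(B)={a,b,d}  FIRST(C)={d}
round 3:
  A via A→B: +{b}
  FIRST(S)={a,b,d}  FIRST(A)={a,b,d}  FIRST(B)={a,b,d}  FIRST(C)={d}
round 4: (no change)
  FIRST(S)={a,b,d}  FIRST(A)={a,b,d}  FIRST(B)={a,b,d}  FIRST(C)={d}

FIRST(A) = ["a", "b", "d"]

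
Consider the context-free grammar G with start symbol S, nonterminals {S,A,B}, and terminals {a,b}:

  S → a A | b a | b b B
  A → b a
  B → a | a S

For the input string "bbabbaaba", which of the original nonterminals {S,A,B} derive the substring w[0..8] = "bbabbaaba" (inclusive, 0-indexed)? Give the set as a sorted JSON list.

CNF form of G:
  S -> T0 T1 | T0 X2 | T1 A
  A -> T0 T1
  B -> T1 S | a
  T0 -> b
  T1 -> a
  X2 -> T0 B

CYK table (by increasing span) — only the sub-triangle for w[0..8]:
  cell(0,0) b: {T0}  orig:{}
  cell(1,1) b: {T0}  orig:{}
  cell(2,2) a: {B,T1}  orig:{B}
  cell(3,3) b: {T0}  orig:{}
  cell(4,4) b: {T0}  orig:{}
  cell(5,5) a: {B,T1}  orig:{B}
  cell(6,6) a: {B,T1}  orig:{B}
  cell(7,7) b: {T0}  orig:{}
  cell(8,8) a: {B,T1}  orig:{B}
  cell(0,1) bb: ∅
  cell(1,2) ba: {A,S,X2}  orig:{A,S}
  cell(2,3) ab: ∅
  cell(3,4) bb: ∅
  cell(4,5) ba: {A,S,X2}  orig:{A,S}
  cell(5,6) aa: ∅
  cell(6,7) ab: ∅
  cell(7,8) ba: {A,S,X2}  orig:{A,S}
  cell(0,2) bba: {S}
  cell(1,3) bab: ∅
  cell(2,4) abb: ∅
  cell(3,5) bba: {S}
  cell(4,6) baa: ∅
  cell(5,7) aab: ∅
  cell(6,8) aba: {B,S}
  cell(0,3) bbab: ∅
  cell(1,4) babb: ∅
  cell(2,5) abba: {B}
  cell(3,6) bbaa: ∅
  cell(4,7) baab: ∅
  cell(5,8) aaba: {B}
  cell(0,4) bbabb: ∅
  cell(1,5) babba: {X2}  orig:{}
  cell(2,6) abbaa: ∅
  cell(3,7) bbaab: ∅
  cell(4,8) baaba: {X2}  orig:{}
  cell(0,5) bbabba: {S}
  cell(1,6) babbaa: ∅
  cell(2,7) abbaab: ∅
  cell(3,8) bbaaba: {S}
  cell(0,6) bbabbaa: ∅
  cell(1,7) babbaab: ∅
  cell(2,8) abbaaba: {B}
  cell(0,7) bbabbaab: ∅
  cell(1,8) babbaaba: {X2}  orig:{}
  cell(0,8) bbabbaaba: {S}

Original NTs in T[0,8] deriving "bbabbaaba": ["S"]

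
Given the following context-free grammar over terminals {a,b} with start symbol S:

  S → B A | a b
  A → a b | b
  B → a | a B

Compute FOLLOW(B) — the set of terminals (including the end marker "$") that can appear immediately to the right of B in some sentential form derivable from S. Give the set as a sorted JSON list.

Compute FIRST by fixpoint:
pass 1:
  A via A→a b: +{a}
  A via A→b: +{b}
  B via B→a: +{a}
  S via S→B A: +{a}
  FIRST[S]={a}  FIRST[A]={a,b}  FIRST[B]={a}
pass 2: (no change)
  FIRST[S]={a}  FIRST[A]={a,b}  FIRST[B]={a}

Compute FOLLOW by fixpoint:
FOLLOW(S) := {$}
iter 1:
  S→B A: FOLLOW(B) ⊇ FIRST(A) = {a,b}; new: +{a,b}
  S→B A: FOLLOW(A) ⊇ FOLLOW(S) ⊇ {$}; new: +{$}
  S: {$}  A: {$}  B: {a,b}
iter 2: done
  S: {$}  A: {$}  B: {a,b}

FOLLOW(B) = ["a", "b"]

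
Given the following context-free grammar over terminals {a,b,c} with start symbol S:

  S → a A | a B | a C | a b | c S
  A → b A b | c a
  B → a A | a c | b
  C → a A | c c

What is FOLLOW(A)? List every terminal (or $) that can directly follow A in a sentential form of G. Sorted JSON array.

FIRST sets, iterate to fixpoint:
iter 1:
  A via A→b A b: +{b}
  A via A→c a: +{c}
  B via B→a A: +{a}
  B via B→b: +{b}
  C via C→a A: +{a}
  C via C→c c: +{c}
  S via S→a A: +{a}
  S via S→c S: +{c}
  FIRST[S]={a,c}  FIRST[A]={b,c}  FIRST[B]={a,b}  FIRST[C]={a,c}
iter 2: (stable)
  FIRST[S]={a,c}  FIRST[A]={b,c}  FIRST[B]={a,b}  FIRST[C]={a,c}

FOLLOW sets:
initialize: $ ∈ FOLLOW(S)
iter 1:
  A→b A b: FOLLOW(A) ⊇ FIRST(b) = {b}; new: +{b}
  S→a A: FOLLOW(A) ⊇ FOLLOW(S) ⊇ {$}; new: +{$}
  S→a B: FOLLOW(B) ⊇ FOLLOW(S) ⊇ {$}; new: +{$}
  S→a C: FOLLOW(C) ⊇ FOLLOW(S) ⊇ {$}; new: +{$}
  S: {$}  A: {$,b}  B: {$}  C: {$}
iter 2: done
  S: {$}  A: {$,b}  B: {$}  C: {$}

FOLLOW(A) = ["$", "b"]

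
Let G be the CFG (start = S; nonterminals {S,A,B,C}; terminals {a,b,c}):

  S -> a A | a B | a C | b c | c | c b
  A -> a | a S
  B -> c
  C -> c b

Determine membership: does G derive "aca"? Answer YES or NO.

CNF form of G:
  S -> T0 A | T0 B | T0 C | T1 T2 | T2 T1 | c
  A -> T0 S | a
  B -> c
  C -> T1 T2
  T0 -> a
  T1 -> c
  T2 -> b

CYK table (by increasing span):
  [0..0]={A,T0}  "a"  orig:{A}
  [1..1]={B,S,T1}  "c"  orig:{B,S}
  [2..2]={A,T0}  "a"  orig:{A}
  [0..1]={A,S}  "ac"
  [1..2]=∅  "ca"
  [0..2]=∅  "aca"

S ∉ T[0,2] ⇒ NO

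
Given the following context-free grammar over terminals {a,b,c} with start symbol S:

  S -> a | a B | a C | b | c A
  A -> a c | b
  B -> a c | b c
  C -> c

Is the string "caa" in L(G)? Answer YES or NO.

Convert to CNF:
  S -> T0 B | T0 C | T1 A | a | b
  A -> T0 T1 | b
  B -> T0 T1 | T2 T1
  C -> c
  T0 -> a
  T1 -> c
  T2 -> b

CYK table (by increasing span):
  cell(0,0) c: {C,T1}  orig:{C}
  cell(1,1) a: {S,T0}  orig:{S}
  cell(2,2) a: {S,T0}  orig:{S}
  cell(0,1) ca: ∅
  cell(1,2) aa: ∅
  cell(0,2) caa: ∅

S ∉ T[0,2] ⇒ NO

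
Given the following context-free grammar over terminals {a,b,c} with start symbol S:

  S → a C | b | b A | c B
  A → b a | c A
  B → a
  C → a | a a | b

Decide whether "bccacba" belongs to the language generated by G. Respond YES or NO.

CNF form of G:
  S -> T0 A | T1 C | T2 B | b
  A -> T0 T1 | T2 A
  B -> a
  C -> T1 T1 | a | b
  T0 -> b
  T1 -> a
  T2 -> c

CYK fill:
  cell(0,0) b: {C,S,T0}  orig:{C,S}
  cell(1,1) c: {T2}  orig:{}
  cell(2,2) c: {T2}  orig:{}
  cell(3,3) a: {B,C,T1}  orig:{B,C}
  cell(4,4) c: {T2}  orig:{}
  cell(5,5) b: {C,S,T0}  orig:{C,S}
  cell(6,6) a: {B,C,T1}  orig:{B,C}
  cell(0,1) bc: ∅
  cell(1,2) cc: ∅
  cell(2,3) ca: {S}
  cell(3,4) ac: ∅
  cell(4,5) cb: ∅
  cell(5,6) ba: {A}
  cell(0,2) bcc: ∅
  cell(1,3) cca: ∅
  cell(2,4) cac: ∅
  cell(3,5) acb: ∅
  cell(4,6) cba: {A}
  cell(0,3) bcca: ∅
  cell(1,4) ccac: ∅
  cell(2,5) cacb: ∅
  cell(3,6) acba: ∅
  cell(0,4) bccac: ∅
  cell(1,5) ccacb: ∅
  cell(2,6) cacba: ∅
  cell(0,5) bccacb: ∅
  cell(1,6) ccacba: ∅
  cell(0,6) bccacba: ∅

S ∉ T[0,6] ⇒ NO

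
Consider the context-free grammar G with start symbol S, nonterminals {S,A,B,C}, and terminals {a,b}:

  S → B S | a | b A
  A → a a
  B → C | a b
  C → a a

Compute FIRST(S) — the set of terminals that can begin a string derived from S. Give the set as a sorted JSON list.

Compute FIRST by fixpoint:
pass 1:
  A via A→a a: +{a}
  B via B→a b: +{a}
  C via C→a a: +{a}
  S via S→B S: +{a}
  S via S→b A: +{b}
  FIRST(S)={a,b}  FIRST(A)={a}  FIRST(B)={a}  FIRST(C)={a}
pass 2: — fixpoint
  FIRST(S)={a,b}  FIRST(A)={a}  FIRST(B)={a}  FIRST(C)={a}

FIRST(S) = ["a", "b"]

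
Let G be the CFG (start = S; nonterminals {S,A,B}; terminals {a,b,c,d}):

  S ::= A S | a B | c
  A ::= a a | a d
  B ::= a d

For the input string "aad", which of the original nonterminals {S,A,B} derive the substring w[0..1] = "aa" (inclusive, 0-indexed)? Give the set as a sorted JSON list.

Convert to CNF:
  S -> A S | T0 B | c
  A -> T0 T0 | T0 T1
  B -> T0 T1
  T0 -> a
  T1 -> d

Fill CYK table bottom-up, restricted to cells inside w[0..1]:
  cell(0,0) a: {T0}  orig:{}
  cell(1,1) a: {T0}  orig:{}
  cell(0,1) aa: {A}

Original NTs in T[0,1] deriving "aa": ["A"]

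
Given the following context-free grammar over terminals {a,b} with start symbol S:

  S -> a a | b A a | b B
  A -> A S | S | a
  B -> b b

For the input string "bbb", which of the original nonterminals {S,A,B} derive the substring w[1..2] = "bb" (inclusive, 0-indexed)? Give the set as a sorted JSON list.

Convert to CNF:
  S -> T0 T0 | T1 B | T1 X3
  A -> A S | T0 T0 | T1 B | T1 X2 | a
  B -> T1 T1
  T0 -> a
  T1 -> b
  X2 -> A T0
  X3 -> A T0

CYK fill (cells [i..j] with 1 ≤ i ≤ j ≤ 2 only):
  [1..1]={T1}  "b"  orig:{}
  [2..2]={T1}  "b"  orig:{}
  [1..2]={B}  "bb"

Original NTs in T[1,2] deriving "bb": ["B"]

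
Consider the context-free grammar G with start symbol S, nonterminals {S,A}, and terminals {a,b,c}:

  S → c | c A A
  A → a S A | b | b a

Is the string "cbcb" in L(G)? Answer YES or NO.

Convert to CNF:
  S -> T2 X4 | c
  A -> T0 X3 | T1 T0 | b
  T0 -> a
  T1 -> b
  T2 -> c
  X3 -> S A
  X4 -> A A

CYK table (by increasing span):
  cell(0,0) c: {S,T2}  orig:{S}
  cell(1,1) b: {A,T1}  orig:{A}
  cell(2,2) c: {S,T2}  orig:{S}
  cell(3,3) b: {A,T1}  orig:{A}
  cell(0,1) cb: {X3}  orig:{}
  cell(1,2) bc: ∅
  cell(2,3) cb: {X3}  orig:{}
  cell(0,2) cbc: ∅
  cell(1,3) bcb: ∅
  cell(0,3) cbcb: ∅

S ∉ T[0,3] ⇒ NO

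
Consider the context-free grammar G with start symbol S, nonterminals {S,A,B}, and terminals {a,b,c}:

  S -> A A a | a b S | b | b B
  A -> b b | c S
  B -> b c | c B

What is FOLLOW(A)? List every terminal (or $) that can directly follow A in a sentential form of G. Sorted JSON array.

Compute FIRST by fixpoint:
iter 1:
  A via A→b b: +{b}
  A via A→c S: +{c}
  B via B→b c: +{b}
  B via B→c B: +{c}
  S via S→A A a: +{b,c}
  S via S→a b S: +{a}
  S: {a,b,c}  A: {b,c}  B: {b,c}
iter 2: — fixpoint
  S: {a,b,c}  A: {b,c}  B: {b,c}

FOLLOW iteration:
FOLLOW(S) := {$}
[1]
  S→A A a: FOLLOW(A) ⊇ FIRST(A) = {b,c}; new: +{b,c}
  S→A A a: FOLLOW(A) ⊇ FIRST(a) = {a}; new: +{a}
  S→b B: FOLLOW(B) ⊇ FOLLOW(S) ⊇ {$}; new: +{$}
  FOLLOW[S]={$}  FOLLOW[A]={a,b,c}  FOLLOW[B]={$}
[2]
  A→c S: FOLLOW(S) ⊇ FOLLOW(A) ⊇ {a,b,c}; new: +{a,b,c}
  S→b B: FOLLOW(B) ⊇ FOLLOW(S) ⊇ {$,a,b,c}; new: +{a,b,c}
  FOLLOW[S]={$,a,b,c}  FOLLOW[A]={a,b,c}  FOLLOW[B]={$,a,b,c}
[3] (stable)
  FOLLOW[S]={$,a,b,c}  FOLLOW[A]={a,b,c}  FOLLOW[B]={$,a,b,c}

FOLLOW(A) = ["a", "b", "c"]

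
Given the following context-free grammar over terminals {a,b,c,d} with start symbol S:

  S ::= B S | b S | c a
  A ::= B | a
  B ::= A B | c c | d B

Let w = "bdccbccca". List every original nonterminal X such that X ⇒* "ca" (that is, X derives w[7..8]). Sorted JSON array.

Convert to CNF:
  S -> B S | T0 T3 | T2 S
  A -> A B | T0 T0 | T1 B | a
  B -> A B | T0 T0 | T1 B
  T0 -> c
  T1 -> d
  T2 -> b
  T3 -> a

Fill CYK table bottom-up — only the sub-triangle for w[7..8]:
  cell(7,7) c: {T0}  orig:{}
  cell(8,8) a: {A,T3}  orig:{A}
  cell(7,8) ca: {S}

Original NTs in T[7,8] deriving "ca": ["S"]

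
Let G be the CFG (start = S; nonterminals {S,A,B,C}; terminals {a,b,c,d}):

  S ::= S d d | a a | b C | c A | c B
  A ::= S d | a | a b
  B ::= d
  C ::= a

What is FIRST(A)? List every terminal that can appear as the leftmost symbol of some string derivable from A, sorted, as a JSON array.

Compute FIRST by fixpoint:
[1]
  A via A→a: +{a}
  B via B→d: +{d}
  C via C→a: +{a}
  S via S→a a: +{a}
  S via S→b C: +{b}
  S via S→c A: +{c}
  FIRST[S]={a,b,c}  FIRST[A]={a}  FIRST[B]={d}  FIRST[C]={a}
[2]
  A via A→S d: +{b,c}
  FIRST[S]={a,b,c}  FIRST[A]={a,b,c}  FIRST[B]={d}  FIRST[C]={a}
[3] — fixpoint
  FIRST[S]={a,b,c}  FIRST[A]={a,b,c}  FIRST[B]={d}  FIRST[C]={a}

FIRST(A) = ["a", "b", "c"]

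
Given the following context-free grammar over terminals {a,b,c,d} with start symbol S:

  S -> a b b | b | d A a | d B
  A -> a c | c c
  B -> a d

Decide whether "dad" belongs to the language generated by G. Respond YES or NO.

Convert to CNF:
  S -> T0 X4 | T2 B | T2 X5 | b
  A -> T0 T1 | T1 T1
  B -> T0 T2
  T0 -> a
  T1 -> c
  T2 -> d
  T3 -> b
  X4 -> T3 T3
  X5 -> A T0

CYK table (by increasing span):
  cell(0,0) d: {T2}  orig:{}
  cell(1,1) a: {T0}  orig:{}
  cell(2,2) d: {T2}  orig:{}
  cell(0,1) da: ∅
  cell(1,2) ad: {B}
  cell(0,2) dad: {S}

S ∈ T[0,2] ⇒ YES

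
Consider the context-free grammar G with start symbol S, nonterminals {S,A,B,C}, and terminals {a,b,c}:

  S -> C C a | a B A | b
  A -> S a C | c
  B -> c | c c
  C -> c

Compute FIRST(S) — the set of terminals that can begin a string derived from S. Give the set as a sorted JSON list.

FIRST iteration:
iter 1:
  A via A→c: +{c}
  B via B→c: +{c}
  C via C→c: +{c}
  S via S→C C a: +{c}
  S via S→a B A: +{a}
  S via S→b: +{b}
  S: {a,b,c}  A: {c}  B: {c}  C: {c}
iter 2:
  A via A→S a C: +{a,b}
  S: {a,b,c}  A: {a,b,c}  B: {c}  C: {c}
iter 3: — fixpoint
  S: {a,b,c}  A: {a,b,c}  B: {c}  C: {c}

FIRST(S) = ["a", "b", "c"]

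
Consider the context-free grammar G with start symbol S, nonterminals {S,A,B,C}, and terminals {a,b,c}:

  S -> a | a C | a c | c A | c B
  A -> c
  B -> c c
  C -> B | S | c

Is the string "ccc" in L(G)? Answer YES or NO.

CNF form of G:
  S -> T0 A | T0 B | T1 C | T1 T0 | a
  A -> c
  B -> T0 T0
  C -> T0 A | T0 B | T0 T0 | T1 C | T1 T0 | a | c
  T0 -> c
  T1 -> a

CYK fill:
  T[0,0] 'c' = {A,C,T0}  orig:{A,C}
  T[1,1] 'c' = {A,C,T0}  orig:{A,C}
  T[2,2] 'c' = {A,C,T0}  orig:{A,C}
  T[0,1] 'cc' = {B,C,S}
  T[1,2] 'cc' = {B,C,S}
  T[0,2] 'ccc' = {C,S}

S ∈ T[0,2] ⇒ YES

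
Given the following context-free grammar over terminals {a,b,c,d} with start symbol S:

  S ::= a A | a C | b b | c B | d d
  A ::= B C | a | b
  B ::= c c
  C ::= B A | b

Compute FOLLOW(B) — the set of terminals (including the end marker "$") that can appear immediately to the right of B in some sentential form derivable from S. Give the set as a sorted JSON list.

FIRST sets, iterate to fixpoint:
[1]
  A via A→a: +{a}
  A via A→b: +{b}
  B via B→c c: +{c}
  C via C→B A: +{c}
  C via C→b: +{b}
  S via S→a A: +{a}
  S via S→b b: +{b}
  S via S→c B: +{c}
  S via S→d d: +{d}
  FIRST(S)={a,b,c,d}  FIRST(A)={a,b}  FIRST(B)={c}  FIRST(C)={b,c}
[2]
  A via A→B C: +{c}
  FIRST(S)={a,b,c,d}  FIRST(A)={a,b,c}  FIRST(B)={c}  FIRST(C)={b,c}
[3] done
  FIRST(S)={a,b,c,d}  FIRST(A)={a,b,c}  FIRST(B)={c}  FIRST(C)={b,c}

Compute FOLLOW by fixpoint:
FOLLOW(S) := {$}
[1]
  A→B C: FOLLOW(B) ⊇ FIRST(C) = {b,c}; new: +{b,c}
  C→B A: FOLLOW(B) ⊇ FIRST(A) = {a,b,c}; new: +{a}
  S→a A: FOLLOW(A) ⊇ FOLLOW(S) ⊇ {$}; new: +{$}
  S→a C: FOLLOW(C) ⊇ FOLLOW(S) ⊇ {$}; new: +{$}
  S→c B: FOLLOW(B) ⊇ FOLLOW(S) ⊇ {$}; new: +{$}
  FOLLOW[S]={$}  FOLLOW[A]={$}  FOLLOW[B]={$,a,b,c}  FOLLOW[C]={$}
[2] done
  FOLLOW[S]={$}  FOLLOW[A]={$}  FOLLOW[B]={$,a,b,c}  FOLLOW[C]={$}

FOLLOW(B) = ["$", "a", "b", "c"]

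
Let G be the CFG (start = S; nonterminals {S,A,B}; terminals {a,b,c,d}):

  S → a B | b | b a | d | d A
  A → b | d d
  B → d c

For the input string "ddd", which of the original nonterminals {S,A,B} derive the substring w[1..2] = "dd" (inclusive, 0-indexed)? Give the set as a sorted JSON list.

CNF form of G:
  S -> T0 A | T2 B | T3 T2 | b | d
  A -> T0 T0 | b
  B -> T0 T1
  T0 -> d
  T1 -> c
  T2 -> a
  T3 -> b

CYK fill (cells [i..j] with 1 ≤ i ≤ j ≤ 2 only):
  [1..1]={S,T0}  "d"  orig:{S}
  [2..2]={S,T0}  "d"  orig:{S}
  [1..2]={A}  "dd"

Original NTs in T[1,2] deriving "dd": ["A"]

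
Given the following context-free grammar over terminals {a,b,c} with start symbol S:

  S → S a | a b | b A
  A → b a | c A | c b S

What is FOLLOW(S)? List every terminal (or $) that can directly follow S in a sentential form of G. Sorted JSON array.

FIRST sets, iterate to fixpoint:
[1]
  A via A→b a: +{b}
  A via A→c A: +{c}
  S via S→a b: +{a}
  S via S→b A: +{b}
  FIRST[S]={a,b}  FIRST[A]={b,c}
[2] (stable)
  FIRST[S]={a,b}  FIRST[A]={b,c}

Compute FOLLOW by fixpoint:
seed FOLLOW(S) with $
round 1:
  S→S a: FOLLOW(S) ⊇ FIRST(a) = {a}; new: +{a}
  S→b A: FOLLOW(A) ⊇ FOLLOW(S) ⊇ {$,a}; new: +{$,a}
  S: {$,a}  A: {$,a}
round 2: done
  S: {$,a}  A: {$,a}

FOLLOW(S) = ["$", "a"]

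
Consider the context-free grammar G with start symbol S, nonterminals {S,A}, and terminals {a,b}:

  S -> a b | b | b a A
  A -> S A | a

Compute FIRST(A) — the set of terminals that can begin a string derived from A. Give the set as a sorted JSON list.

Compute FIRST by fixpoint:
[1]
  A via A→a: +{a}
  S via S→a b: +{a}
  S via S→b: +{b}
  FIRST(S)={a,b}  FIRST(A)={a}
[2]
  A via A→S A: +{b}
  FIRST(S)={a,b}  FIRST(A)={a,b}
[3] done
  FIRST(S)={a,b}  FIRST(A)={a,b}

FIRST(A) = ["a", "b"]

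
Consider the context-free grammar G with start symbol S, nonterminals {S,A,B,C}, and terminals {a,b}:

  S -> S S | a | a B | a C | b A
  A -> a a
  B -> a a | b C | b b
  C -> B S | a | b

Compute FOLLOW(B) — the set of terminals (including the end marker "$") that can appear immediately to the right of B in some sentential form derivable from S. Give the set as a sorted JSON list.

FIRST sets, iterate to fixpoint:
pass 1:
  A via A→a a: +{a}
  B via B→a a: +{a}
  B via B→b C: +{b}
  C via C→B S: +{a,b}
  S via S→a: +{a}
  S via S→b A: +{b}
  FIRST[S]={a,b}  FIRST[A]={a}  FIRST[B]={a,b}  FIRST[C]={a,b}
pass 2: done
  FIRST[S]={a,b}  FIRST[A]={a}  FIRST[B]={a,b}  FIRST[C]={a,b}

Compute FOLLOW by fixpoint:
initialize: $ ∈ FOLLOW(S)
round 1:
  C→B S: FOLLOW(B) ⊇ FIRST(S) = {a,b}; new: +{a,b}
  S→S S: FOLLOW(S) ⊇ FIRST(S) = {a,b}; new: +{a,b}
  S→a B: FOLLOW(B) ⊇ FOLLOW(S) ⊇ {$,a,b}; new: +{$}
  S→a C: FOLLOW(C) ⊇ FOLLOW(S) ⊇ {$,a,b}; new: +{$,a,b}
  S→b A: FOLLOW(A) ⊇ FOLLOW(S) ⊇ {$,a,b}; new: +{$,a,b}
  S: {$,a,b}  A: {$,a,b}  B: {$,a,b}  C: {$,a,b}
round 2: done
  S: {$,a,b}  A: {$,a,b}  B: {$,a,b}  C: {$,a,b}

FOLLOW(B) = ["$", "a", "b"]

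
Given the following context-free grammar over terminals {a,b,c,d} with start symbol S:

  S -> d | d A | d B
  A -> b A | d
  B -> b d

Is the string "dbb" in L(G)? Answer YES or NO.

Convert to CNF:
  S -> T1 A | T1 B | d
  A -> T0 A | d
  B -> T0 T1
  T0 -> b
  T1 -> d

CYK fill:
  cell(0,0) d: {A,S,T1}  orig:{A,S}
  cell(1,1) b: {T0}  orig:{}
  cell(2,2) b: {T0}  orig:{}
  cell(0,1) db: ∅
  cell(1,2) bb: ∅
  cell(0,2) dbb: ∅

S ∉ T[0,2] ⇒ NO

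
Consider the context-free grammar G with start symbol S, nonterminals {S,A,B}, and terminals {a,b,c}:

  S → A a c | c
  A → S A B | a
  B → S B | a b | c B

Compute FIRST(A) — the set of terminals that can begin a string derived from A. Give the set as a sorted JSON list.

FIRST iteration:
round 1:
  A via A→a: +{a}
  B via B→a b: +{a}
  B via B→c B: +{c}
  S via S→A a c: +{a}
  S via S→c: +{c}
  S: {a,c}  A: {a}  B: {a,c}
round 2:
  A via A→S A B: +{c}
  S: {a,c}  A: {a,c}  B: {a,c}
round 3: (stable)
  S: {a,c}  A: {a,c}  B: {a,c}

FIRST(A) = ["a", "c"]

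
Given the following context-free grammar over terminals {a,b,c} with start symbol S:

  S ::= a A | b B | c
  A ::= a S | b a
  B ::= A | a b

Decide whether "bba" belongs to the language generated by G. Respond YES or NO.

CNF form of G:
  S -> T0 A | T1 B | c
  A -> T0 S | T1 T0
  B -> T0 S | T0 T1 | T1 T0
  T0 -> a
  T1 -> b

CYK table (by increasing span):
  cell(0,0) b: {T1}  orig:{}
  cell(1,1) b: {T1}  orig:{}
  cell(2,2) a: {T0}  orig:{}
  cell(0,1) bb: ∅
  cell(1,2) ba: {A,B}
  cell(0,2) bba: {S}

S ∈ T[0,2] ⇒ YES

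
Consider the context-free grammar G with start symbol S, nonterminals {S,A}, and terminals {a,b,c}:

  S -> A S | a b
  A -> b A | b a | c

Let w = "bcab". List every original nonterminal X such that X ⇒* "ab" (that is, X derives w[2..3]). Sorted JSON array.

CNF form of G:
  S -> A S | T1 T0
  A -> T0 A | T0 T1 | c
  T0 -> b
  T1 -> a

Fill CYK table bottom-up, restricted to cells inside w[2..3]:
  [2..2]={T1}  "a"  orig:{}
  [3..3]={T0}  "b"  orig:{}
  [2..3]={S}  "ab"

Original NTs in T[2,3] deriving "ab": ["S"]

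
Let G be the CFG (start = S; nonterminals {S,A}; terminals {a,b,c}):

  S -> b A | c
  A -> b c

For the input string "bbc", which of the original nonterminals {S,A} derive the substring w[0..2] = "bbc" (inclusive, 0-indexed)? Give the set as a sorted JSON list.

CNF form of G:
  S -> T0 A | c
  A -> T0 T1
  T0 -> b
  T1 -> c

CYK fill, restricted to cells inside w[0..2]:
  [0..0]={T0}  "b"  orig:{}
  [1..1]={T0}  "b"  orig:{}
  [2..2]={S,T1}  "c"  orig:{S}
  [0..1]=∅  "bb"
  [1..2]={A}  "bc"
  [0..2]={S}  "bbc"

Original NTs in T[0,2] deriving "bbc": ["S"]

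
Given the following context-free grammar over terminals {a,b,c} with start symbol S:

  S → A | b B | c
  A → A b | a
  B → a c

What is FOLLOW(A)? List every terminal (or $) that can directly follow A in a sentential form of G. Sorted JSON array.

FIRST iteration:
pass 1:
  A via A→a: +{a}
  B via B→a c: +{a}
  S via S→A: +{a}
  S via S→b B: +{b}
  S via S→c: +{c}
  FIRST[S]={a,b,c}  FIRST[A]={a}  FIRST[B]={a}
pass 2: done
  FIRST[S]={a,b,c}  FIRST[A]={a}  FIRST[B]={a}

FOLLOW iteration:
initialize: $ ∈ FOLLOW(S)
pass 1:
  A→A b: FOLLOW(A) ⊇ FIRST(b) = {b}; new: +{b}
  S→A: FOLLOW(A) ⊇ FOLLOW(S) ⊇ {$}; new: +{$}
  S→b B: FOLLOW(B) ⊇ FOLLOW(S) ⊇ {$}; new: +{$}
  FOLLOW(S)={$}  FOLLOW(A)={$,b}  FOLLOW(B)={$}
pass 2: (no change)
  FOLLOW(S)={$}  FOLLOW(A)={$,b}  FOLLOW(B)={$}

FOLLOW(A) = ["$", "b"]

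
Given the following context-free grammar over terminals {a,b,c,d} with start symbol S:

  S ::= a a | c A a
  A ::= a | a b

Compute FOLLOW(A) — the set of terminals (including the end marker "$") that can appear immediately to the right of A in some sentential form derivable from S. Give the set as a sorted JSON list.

FIRST iteration:
iter 1:
  A via A→a: +{a}
  S via S→a a: +{a}
  S via S→c A a: +{c}
  FIRST(S)={a,c}  FIRST(A)={a}
iter 2: — fixpoint
  FIRST(S)={a,c}  FIRST(A)={a}

FOLLOW sets:
initialize: $ ∈ FOLLOW(S)
round 1:
  S→c A a: FOLLOW(A) ⊇ FIRST(a) = {a}; new: +{a}
  FOLLOW(S)={$}  FOLLOW(A)={a}
round 2: — fixpoint
  FOLLOW(S)={$}  FOLLOW(A)={a}

FOLLOW(A) = ["a"]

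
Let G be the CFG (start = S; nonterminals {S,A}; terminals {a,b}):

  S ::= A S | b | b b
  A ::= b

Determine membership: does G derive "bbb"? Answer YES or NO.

CNF form of G:
  S -> A S | T0 T0 | b
  A -> b
  T0 -> b

CYK table (by increasing span):
  T[0,0] 'b' = {A,S,T0}  orig:{A,S}
  T[1,1] 'b' = {A,S,T0}  orig:{A,S}
  T[2,2] 'b' = {A,S,T0}  orig:{A,S}
  T[0,1] 'bb' = {S}
  T[1,2] 'bb' = {S}
  T[0,2] 'bbb' = {S}

S ∈ T[0,2] ⇒ YES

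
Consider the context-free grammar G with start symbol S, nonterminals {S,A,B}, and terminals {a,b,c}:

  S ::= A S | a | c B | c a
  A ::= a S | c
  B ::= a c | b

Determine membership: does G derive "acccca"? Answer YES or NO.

Convert to CNF:
  S -> A S | T1 B | T1 T0 | a
  A -> T0 S | c
  B -> T0 T1 | b
  T0 -> a
  T1 -> c

CYK table (by increasing span):
  cell(0,0) a: {S,T0}  orig:{S}
  cell(1,1) c: {A,T1}  orig:{A}
  cell(2,2) c: {A,T1}  orig:{A}
  cell(3,3) c: {A,T1}  orig:{A}
  cell(4,4) c: {A,T1}  orig:{A}
  cell(5,5) a: {S,T0}  orig:{S}
  cell(0,1) ac: {B}
  cell(1,2) cc: ∅
  cell(2,3) cc: ∅
  cell(3,4) cc: ∅
  cell(4,5) ca: {S}
  cell(0,2) acc: ∅
  cell(1,3) ccc: ∅
  cell(2,4) ccc: ∅
  cell(3,5) cca: {S}
  cell(0,3) accc: ∅
  cell(1,4) cccc: ∅
  cell(2,5) ccca: {S}
  cell(0,4) acccc: ∅
  cell(1,5) cccca: {S}
  cell(0,5) acccca: {A}

S ∉ T[0,5] ⇒ NO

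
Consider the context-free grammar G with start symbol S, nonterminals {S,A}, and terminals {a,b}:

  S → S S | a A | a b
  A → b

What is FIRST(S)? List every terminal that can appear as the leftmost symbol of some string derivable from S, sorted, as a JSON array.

Compute FIRST by fixpoint:
iter 1:
  A via A→b: +{b}
  S via S→a A: +{a}
  FIRST[S]={a}  FIRST[A]={b}
iter 2: done
  FIRST[S]={a}  FIRST[A]={b}

FIRST(S) = ["a"]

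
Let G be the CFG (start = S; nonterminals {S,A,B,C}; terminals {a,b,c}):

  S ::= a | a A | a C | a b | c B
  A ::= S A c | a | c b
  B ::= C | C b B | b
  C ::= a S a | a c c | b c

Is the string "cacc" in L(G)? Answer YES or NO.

Convert to CNF:
  S -> T0 B | T2 A | T2 C | T2 T1 | a
  A -> S X3 | T0 T1 | a
  B -> C X4 | T1 T0 | T2 X5 | T2 X6 | b
  C -> T1 T0 | T2 X7 | T2 X8
  T0 -> c
  T1 -> b
  T2 -> a
  X3 -> A T0
  X4 -> T1 B
  X5 -> S T2
  X6 -> T0 T0
  X7 -> S T2
  X8 -> T0 T0

Fill CYK table bottom-up:
  T[0,0] 'c' = {T0}  orig:{}
  T[1,1] 'a' = {A,S,T2}  orig:{A,S}
  T[2,2] 'c' = {T0}  orig:{}
  T[3,3] 'c' = {T0}  orig:{}
  T[0,1] 'ca' = ∅
  T[1,2] 'ac' = {X3}  orig:{}
  T[2,3] 'cc' = {X6,X8}  orig:{}
  T[0,2] 'cac' = ∅
  T[1,3] 'acc' = {B,C}
  T[0,3] 'cacc' = {S}

S ∈ T[0,3] ⇒ YES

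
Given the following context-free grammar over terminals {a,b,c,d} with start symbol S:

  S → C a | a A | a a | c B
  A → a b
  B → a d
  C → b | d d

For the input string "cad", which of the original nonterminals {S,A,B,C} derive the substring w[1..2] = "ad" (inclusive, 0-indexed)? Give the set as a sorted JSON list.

CNF form of G:
  S -> C T0 | T0 A | T0 T0 | T3 B
  A -> T0 T1
  B -> T0 T2
  C -> T2 T2 | b
  T0 -> a
  T1 -> b
  T2 -> d
  T3 -> c

CYK fill, restricted to cells inside w[1..2]:
  [1..1]={T0}  "a"  orig:{}
  [2..2]={T2}  "d"  orig:{}
  [1..2]={B}  "ad"

Original NTs in T[1,2] deriving "ad": ["B"]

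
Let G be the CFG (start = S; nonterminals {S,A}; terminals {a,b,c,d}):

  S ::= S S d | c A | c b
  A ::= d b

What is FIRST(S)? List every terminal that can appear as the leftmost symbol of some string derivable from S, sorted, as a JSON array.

Compute FIRST by fixpoint:
round 1:
  A via A→d b: +{d}
  S via S→c A: +{c}
  FIRST(S)={c}  FIRST(A)={d}
round 2: done
  FIRST(S)={c}  FIRST(A)={d}

FIRST(S) = ["c"]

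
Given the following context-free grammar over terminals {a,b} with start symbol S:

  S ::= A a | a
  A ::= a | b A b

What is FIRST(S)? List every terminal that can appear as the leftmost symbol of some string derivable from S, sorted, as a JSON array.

Compute FIRST by fixpoint:
[1]
  A via A→a: +{a}
  A via A→b A b: +{b}
  S via S→A a: +{a,b}
  S: {a,b}  A: {a,b}
[2] done
  S: {a,b}  A: {a,b}

FIRST(S) = ["a", "b"]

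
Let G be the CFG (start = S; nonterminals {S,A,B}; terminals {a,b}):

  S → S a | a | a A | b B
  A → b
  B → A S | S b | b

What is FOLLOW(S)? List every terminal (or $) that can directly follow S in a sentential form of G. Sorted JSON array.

FIRST iteration:
pass 1:
  A via A→b: +{b}
  B via B→A S: +{b}
  S via S→a: +{a}
  S via S→b B: +{b}
  S: {a,b}  A: {b}  B: {b}
pass 2:
  B via B→S b: +{a}
  S: {a,b}  A: {b}  B: {a,b}
pass 3: — fixpoint
  S: {a,b}  A: {b}  B: {a,b}

FOLLOW iteration:
initialize: $ ∈ FOLLOW(S)
round 1:
  B→A S: FOLLOW(A) ⊇ FIRST(S) = {a,b}; new: +{a,b}
  B→S b: FOLLOW(S) ⊇ FIRST(b) = {b}; new: +{b}
  S→S a: FOLLOW(S) ⊇ FIRST(a) = {a}; new: +{a}
  S→a A: FOLLOW(A) ⊇ FOLLOW(S) ⊇ {$,a,b}; new: +{$}
  S→b B: FOLLOW(B) ⊇ FOLLOW(S) ⊇ {$,a,b}; new: +{$,a,b}
  FOLLOW(S)={$,a,b}  FOLLOW(A)={$,a,b}  FOLLOW(B)={$,a,b}
round 2: — fixpoint
  FOLLOW(S)={$,a,b}  FOLLOW(A)={$,a,b}  FOLLOW(B)={$,a,b}

FOLLOW(S) = ["$", "a", "b"]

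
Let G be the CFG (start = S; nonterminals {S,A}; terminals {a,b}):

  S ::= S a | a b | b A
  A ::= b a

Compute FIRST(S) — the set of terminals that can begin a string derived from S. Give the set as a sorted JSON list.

Compute FIRST by fixpoint:
round 1:
  A via A→b a: +{b}
  S via S→a b: +{a}
  S via S→b A: +{b}
  S: {a,b}  A: {b}
round 2: (no change)
  S: {a,b}  A: {b}

FIRST(S) = ["a", "b"]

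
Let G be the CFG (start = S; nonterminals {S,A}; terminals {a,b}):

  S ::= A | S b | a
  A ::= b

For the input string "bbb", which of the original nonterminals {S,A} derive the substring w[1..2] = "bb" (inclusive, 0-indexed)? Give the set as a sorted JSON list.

CNF form of G:
  S -> S T0 | a | b
  A -> b
  T0 -> b

CYK fill — only the sub-triangle for w[1..2]:
  T[1,1] 'b' = {A,S,T0}  orig:{A,S}
  T[2,2] 'b' = {A,S,T0}  orig:{A,S}
  T[1,2] 'bb' = {S}

Original NTs in T[1,2] deriving "bb": ["S"]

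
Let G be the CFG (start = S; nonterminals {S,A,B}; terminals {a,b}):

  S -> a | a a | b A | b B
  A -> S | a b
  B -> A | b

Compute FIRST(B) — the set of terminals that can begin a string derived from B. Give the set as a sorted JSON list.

Compute FIRST by fixpoint:
pass 1:
  A via A→a b: +{a}
  B via B→A: +{a}
  B via B→b: +{b}
  S via S→a: +{a}
  S via S→b A: +{b}
  S: {a,b}  A: {a}  B: {a,b}
pass 2:
  A via A→S: +{b}
  S: {a,b}  A: {a,b}  B: {a,b}
pass 3: done
  S: {a,b}  A: {a,b}  B: {a,b}

FIRST(B) = ["a", "b"]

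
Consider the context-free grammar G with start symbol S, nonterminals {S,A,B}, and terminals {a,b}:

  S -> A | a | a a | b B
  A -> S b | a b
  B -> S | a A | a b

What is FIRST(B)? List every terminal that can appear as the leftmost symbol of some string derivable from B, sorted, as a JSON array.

Compute FIRST by fixpoint:
round 1:
  A via A→a b: +{a}
  B via B→a A: +{a}
  S via S→A: +{a}
  S via S→b B: +{b}
  S: {a,b}  A: {a}  B: {a}
round 2:
  A via A→S b: +{b}
  B via B→S: +{b}
  S: {a,b}  A: {a,b}  B: {a,b}
round 3: done
  S: {a,b}  A: {a,b}  B: {a,b}

FIRST(B) = ["a", "b"]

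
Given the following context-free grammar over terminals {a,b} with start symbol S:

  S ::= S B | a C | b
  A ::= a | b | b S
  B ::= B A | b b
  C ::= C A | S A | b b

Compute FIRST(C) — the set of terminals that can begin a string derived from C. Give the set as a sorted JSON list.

Compute FIRST by fixpoint:
round 1:
  A via A→a: +{a}
  A via A→b: +{b}
  B via B→b b: +{b}
  C via C→b b: +{b}
  S via S→a C: +{a}
  S via S→b: +{b}
  S: {a,b}  A: {a,b}  B: {b}  C: {b}
round 2:
  C via C→S A: +{a}
  S: {a,b}  A: {a,b}  B: {b}  C: {a,b}
round 3: (no change)
  S: {a,b}  A: {a,b}  B: {b}  C: {a,b}

FIRST(C) = ["a", "b"]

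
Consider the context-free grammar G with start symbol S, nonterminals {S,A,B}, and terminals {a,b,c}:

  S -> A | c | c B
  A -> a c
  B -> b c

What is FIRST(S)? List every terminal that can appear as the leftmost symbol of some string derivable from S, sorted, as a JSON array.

Compute FIRST by fixpoint:
iter 1:
  A via A→a c: +{a}
  B via B→b c: +{b}
  S via S→A: +{a}
  S via S→c: +{c}
  FIRST[S]={a,c}  FIRST[A]={a}  FIRST[B]={b}
iter 2: done
  FIRST[S]={a,c}  FIRST[A]={a}  FIRST[B]={b}

FIRST(S) = ["a", "c"]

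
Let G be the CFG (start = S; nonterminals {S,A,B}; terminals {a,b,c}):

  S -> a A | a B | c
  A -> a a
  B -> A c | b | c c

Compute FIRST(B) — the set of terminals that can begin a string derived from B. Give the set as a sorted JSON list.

FIRST sets, iterate to fixpoint:
pass 1:
  A via A→a a: +{a}
  B via B→A c: +{a}
  B via B→b: +{b}
  B via B→c c: +{c}
  S via S→a A: +{a}
  S via S→c: +{c}
  S: {a,c}  A: {a}  B: {a,b,c}
pass 2: — fixpoint
  S: {a,c}  A: {a}  B: {a,b,c}

FIRST(B) = ["a", "b", "c"]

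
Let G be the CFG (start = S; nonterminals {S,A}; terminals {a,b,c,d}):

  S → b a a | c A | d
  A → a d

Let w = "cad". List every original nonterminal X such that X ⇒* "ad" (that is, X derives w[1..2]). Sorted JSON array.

Convert to CNF:
  S -> T2 X4 | T3 A | d
  A -> T0 T1
  T0 -> a
  T1 -> d
  T2 -> b
  T3 -> c
  X4 -> T0 T0

CYK table (by increasing span) — only the sub-triangle for w[1..2]:
  cell(1,1) a: {T0}  orig:{}
  cell(2,2) d: {S,T1}  orig:{S}
  cell(1,2) ad: {A}

Original NTs in T[1,2] deriving "ad": ["A"]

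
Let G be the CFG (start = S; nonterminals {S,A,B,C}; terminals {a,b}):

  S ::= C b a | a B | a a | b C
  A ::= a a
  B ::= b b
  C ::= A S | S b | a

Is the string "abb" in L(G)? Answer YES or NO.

Convert to CNF:
  S -> C X2 | T0 B | T0 T0 | T1 C
  A -> T0 T0
  B -> T1 T1
  C -> A S | S T1 | a
  T0 -> a
  T1 -> b
  X2 -> T1 T0

Fill CYK table bottom-up:
  T[0,0] 'a' = {C,T0}  orig:{C}
  T[1,1] 'b' = {T1}  orig:{}
  T[2,2] 'b' = {T1}  orig:{}
  T[0,1] 'ab' = ∅
  T[1,2] 'bb' = {B}
  T[0,2] 'abb' = {S}

S ∈ T[0,2] ⇒ YES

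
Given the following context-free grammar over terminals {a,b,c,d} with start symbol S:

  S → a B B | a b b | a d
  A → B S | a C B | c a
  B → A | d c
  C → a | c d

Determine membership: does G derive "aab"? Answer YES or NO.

CNF form of G:
  S -> T0 T2 | T0 X6 | T0 X7
  A -> B S | T0 X4 | T1 T0
  B -> B S | T0 X5 | T1 T0 | T2 T1
  C -> T1 T2 | a
  T0 -> a
  T1 -> c
  T2 -> d
  T3 -> b
  X4 -> C B
  X5 -> C B
  X6 -> B B
  X7 -> T3 T3

CYK table (by increasing span):
  T[0,0] 'a' = {C,T0}  orig:{C}
  T[1,1] 'a' = {C,T0}  orig:{C}
  T[2,2] 'b' = {T3}  orig:{}
  T[0,1] 'aa' = ∅
  T[1,2] 'ab' = ∅
  T[0,2] 'aab' = ∅

S ∉ T[0,2] ⇒ NO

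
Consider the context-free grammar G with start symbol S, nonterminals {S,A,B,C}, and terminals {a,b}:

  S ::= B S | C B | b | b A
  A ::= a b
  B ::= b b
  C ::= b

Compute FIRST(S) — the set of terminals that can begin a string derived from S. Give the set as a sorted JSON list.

Compute FIRST by fixpoint:
iter 1:
  A via A→a b: +{a}
  B via B→b b: +{b}
  C via C→b: +{b}
  S via S→B S: +{b}
  FIRST[S]={b}  FIRST[A]={a}  FIRST[B]={b}  FIRST[C]={b}
iter 2: done
  FIRST[S]={b}  FIRST[A]={a}  FIRST[B]={b}  FIRST[C]={b}

FIRST(S) = ["b"]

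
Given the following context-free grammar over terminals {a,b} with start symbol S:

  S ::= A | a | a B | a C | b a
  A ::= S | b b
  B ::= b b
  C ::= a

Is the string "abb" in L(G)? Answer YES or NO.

Convert to CNF:
  S -> T0 B | T0 C | T1 T0 | T1 T1 | a
  A -> T0 B | T0 C | T1 T0 | T1 T1 | a
  B -> T1 T1
  C -> a
  T0 -> a
  T1 -> b

CYK fill:
  T[0,0] 'a' = {A,C,S,T0}  orig:{A,C,S}
  T[1,1] 'b' = {T1}  orig:{}
  T[2,2] 'b' = {T1}  orig:{}
  T[0,1] 'ab' = ∅
  T[1,2] 'bb' = {A,B,S}
  T[0,2] 'abb' = {A,S}

S ∈ T[0,2] ⇒ YES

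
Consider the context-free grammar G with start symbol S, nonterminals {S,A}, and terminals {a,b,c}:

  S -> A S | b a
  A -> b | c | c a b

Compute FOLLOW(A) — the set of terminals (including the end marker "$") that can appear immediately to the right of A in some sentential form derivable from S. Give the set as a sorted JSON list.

FIRST iteration:
pass 1:
  A via A→b: +{b}
  A via A→c: +{c}
  S via S→A S: +{b,c}
  FIRST[S]={b,c}  FIRST[A]={b,c}
pass 2: — fixpoint
  FIRST[S]={b,c}  FIRST[A]={b,c}

Compute FOLLOW by fixpoint:
initialize: $ ∈ FOLLOW(S)
round 1:
  S→A S: FOLLOW(A) ⊇ FIRST(S) = {b,c}; new: +{b,c}
  S: {$}  A: {b,c}
round 2: (stable)
  S: {$}  A: {b,c}

FOLLOW(A) = ["b", "c"]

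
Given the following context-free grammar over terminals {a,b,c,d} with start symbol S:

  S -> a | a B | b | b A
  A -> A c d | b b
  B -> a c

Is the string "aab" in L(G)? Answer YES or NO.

Convert to CNF:
  S -> T2 A | T3 B | a | b
  A -> A X4 | T2 T2
  B -> T3 T0
  T0 -> c
  T1 -> d
  T2 -> b
  T3 -> a
  X4 -> T0 T1

Fill CYK table bottom-up:
  cell(0,0) a: {S,T3}  orig:{S}
  cell(1,1) a: {S,T3}  orig:{S}
  cell(2,2) b: {S,T2}  orig:{S}
  cell(0,1) aa: ∅
  cell(1,2) ab: ∅
  cell(0,2) aab: ∅

S ∉ T[0,2] ⇒ NO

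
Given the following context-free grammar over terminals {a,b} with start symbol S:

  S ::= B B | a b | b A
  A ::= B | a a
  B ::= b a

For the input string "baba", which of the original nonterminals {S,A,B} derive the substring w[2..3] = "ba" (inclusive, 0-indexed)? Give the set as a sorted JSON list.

Convert to CNF:
  S -> B B | T0 T1 | T1 A
  A -> T0 T0 | T1 T0
  B -> T1 T0
  T0 -> a
  T1 -> b

Fill CYK table bottom-up (cells [i..j] with 2 ≤ i ≤ j ≤ 3 only):
  [2..2]={T1}  "b"  orig:{}
  [3..3]={T0}  "a"  orig:{}
  [2..3]={A,B}  "ba"

Original NTs in T[2,3] deriving "ba": ["A", "B"]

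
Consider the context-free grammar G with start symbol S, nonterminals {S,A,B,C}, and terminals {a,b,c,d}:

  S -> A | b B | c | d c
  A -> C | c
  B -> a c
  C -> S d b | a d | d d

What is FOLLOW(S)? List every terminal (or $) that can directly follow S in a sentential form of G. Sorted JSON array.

FIRST sets, iterate to fixpoint:
round 1:
  A via A→c: +{c}
  B via B→a c: +{a}
  C via C→a d: +{a}
  C via C→d d: +{d}
  S via S→A: +{c}
  S via S→b B: +{b}
  S via S→d c: +{d}
  FIRST(S)={b,c,d}  FIRST(A)={c}  FIRST(B)={a}  FIRST(C)={a,d}
round 2:
  A via A→C: +{a,d}
  C via C→S d b: +{b,c}
  S via S→A: +{a}
  FIRST(S)={a,b,c,d}  FIRST(A)={a,c,d}  FIRST(B)={a}  FIRST(C)={a,b,c,d}
round 3:
  A via A→C: +{b}
  FIRST(S)={a,b,c,d}  FIRST(A)={a,b,c,d}  FIRST(B)={a}  FIRST(C)={a,b,c,d}
round 4: — fixpoint
  FIRST(S)={a,b,c,d}  FIRST(A)={a,b,c,d}  FIRST(B)={a}  FIRST(C)={a,b,c,d}

Compute FOLLOW by fixpoint:
initialize: $ ∈ FOLLOW(S)
[1]
  C→S d b: FOLLOW(S) ⊇ FIRST(d) = {d}; new: +{d}
  S→A: FOLLOW(A) ⊇ FOLLOW(S) ⊇ {$,d}; new: +{$,d}
  S→b B: FOLLOW(B) ⊇ FOLLOW(S) ⊇ {$,d}; new: +{$,d}
  FOLLOW(S)={$,d}  FOLLOW(A)={$,d}  FOLLOW(B)={$,d}  FOLLOW(C)={}
[2]
  A→C: FOLLOW(C) ⊇ FOLLOW(A) ⊇ {$,d}; new: +{$,d}
  FOLLOW(S)={$,d}  FOLLOW(A)={$,d}  FOLLOW(B)={$,d}  FOLLOW(C)={$,d}
[3] (stable)
  FOLLOW(S)={$,d}  FOLLOW(A)={$,d}  FOLLOW(B)={$,d}  FOLLOW(C)={$,d}

FOLLOW(S) = ["$", "d"]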